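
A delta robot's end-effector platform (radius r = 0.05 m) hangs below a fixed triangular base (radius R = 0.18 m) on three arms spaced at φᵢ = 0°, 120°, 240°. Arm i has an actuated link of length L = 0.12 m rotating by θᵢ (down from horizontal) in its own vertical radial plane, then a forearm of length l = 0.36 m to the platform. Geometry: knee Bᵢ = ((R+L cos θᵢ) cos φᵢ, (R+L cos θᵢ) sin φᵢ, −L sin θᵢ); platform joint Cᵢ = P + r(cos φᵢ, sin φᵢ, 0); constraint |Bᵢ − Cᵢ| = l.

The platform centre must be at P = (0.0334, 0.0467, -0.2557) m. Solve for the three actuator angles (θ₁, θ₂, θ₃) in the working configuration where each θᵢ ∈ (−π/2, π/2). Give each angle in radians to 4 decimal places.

arm 1 (φ=0.0°): x'=0.0334, y'=0.0467
  e−x'=0.0966;  (l²−L²−(e−x')²−y'²−z²)/2L = 0.1596
  θ1 = atan2(B,A) + arccos(C/0.2733) = -0.2623
arm 2 (φ=120.0°): x'=0.0237, y'=-0.0523
  e−x'=0.1063;  (l²−L²−(e−x')²−y'²−z²)/2L = 0.1491
  θ2 = atan2(B,A) + arccos(C/0.2769) = -0.1750
φ3=240.0° → target in arm frame (-0.0571, 0.0056)
  e−x'=0.1871;  (l²−L²−(e−x')²−y'²−z²)/2L = 0.0615
  θ3 = atan2(B,A) + arccos(C/0.3169) = 0.4364

θ₁ = -0.2623, θ₂ = -0.1750, θ₃ = 0.4364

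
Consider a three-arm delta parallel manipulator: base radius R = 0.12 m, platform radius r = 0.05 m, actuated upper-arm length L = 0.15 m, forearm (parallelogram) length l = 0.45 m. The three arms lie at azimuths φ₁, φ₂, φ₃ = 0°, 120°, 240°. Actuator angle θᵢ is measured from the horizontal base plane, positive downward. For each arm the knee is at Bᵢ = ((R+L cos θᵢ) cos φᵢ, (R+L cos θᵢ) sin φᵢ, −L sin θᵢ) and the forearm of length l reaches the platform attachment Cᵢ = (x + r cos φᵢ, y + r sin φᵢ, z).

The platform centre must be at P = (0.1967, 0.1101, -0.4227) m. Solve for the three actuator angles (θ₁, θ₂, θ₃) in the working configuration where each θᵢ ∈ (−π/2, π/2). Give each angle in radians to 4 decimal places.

θ₁ = -0.0870, θ₂ = 0.6110, θ₃ = 1.1345

rotate P by −φ1: (0.1967, 0.1101, -0.4227)
  A cos θ + B sin θ = C:  -0.1267·cos θ + -0.4227·sin θ = -0.0895
  θ1 = atan2(B,A) + arccos(C/0.4413) = -0.0870
arm 2 (φ=120.0°): x'=-0.0030, y'=-0.2254
  A=0.0730, B=-0.4227, C=(l²−L²−A²−y'²−z²)/(2L)=-0.1827
  √(A²+B²)=0.4290;  θ2 = -1.3998+2.0108 ≈ 0.6110
rotate P by −φ3: (-0.1937, 0.1153, -0.4227)
  A cos θ + B sin θ = C:  0.2637·cos θ + -0.4227·sin θ = -0.2717
  θ3 = atan2(B,A) + arccos(C/0.4982) = 1.1345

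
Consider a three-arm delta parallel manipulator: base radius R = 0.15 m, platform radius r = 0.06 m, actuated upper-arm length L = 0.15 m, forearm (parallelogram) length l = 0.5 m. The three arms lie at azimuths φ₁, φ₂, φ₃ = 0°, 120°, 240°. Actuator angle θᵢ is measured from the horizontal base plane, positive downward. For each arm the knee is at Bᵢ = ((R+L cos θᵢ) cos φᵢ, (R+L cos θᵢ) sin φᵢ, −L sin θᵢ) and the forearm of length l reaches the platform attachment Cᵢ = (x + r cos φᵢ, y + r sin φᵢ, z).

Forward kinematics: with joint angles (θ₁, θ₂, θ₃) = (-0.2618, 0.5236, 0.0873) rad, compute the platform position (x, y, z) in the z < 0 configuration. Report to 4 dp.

(0.1071, -0.0753, -0.4387)

φ1=0.0°: virtual centre (0.2349, 0.0000, 0.0388), radius l
arm 2 at φ=120.0°: e+L cos θ2 = 0.2199;  S2 = (-0.1100, 0.1904, -0.0750)
arm 3 at φ=240.0°: e+L cos θ3 = 0.2394;  S3 = (-0.1197, -0.2074, -0.0131)
|S₂|²−|S₁|² = -0.0027;  |S₃|²−|S₁|² = 0.0008
linear system: -0.6897x+0.3809y = -0.0027−-0.2276z; -0.7092x+-0.4147y = 0.0008−-0.1038z
Cramer: x(z) = 0.0015-0.2408z;  y(z) = -0.0045+0.1616z
quadratic in z: (1.0841)z²+(0.0334)z+(-0.1940)=0, √Δ=0.9178 → z ∈ {-0.4387, 0.4079}; z = -0.4387 (taking z<0)
x = 0.1071, y = -0.0753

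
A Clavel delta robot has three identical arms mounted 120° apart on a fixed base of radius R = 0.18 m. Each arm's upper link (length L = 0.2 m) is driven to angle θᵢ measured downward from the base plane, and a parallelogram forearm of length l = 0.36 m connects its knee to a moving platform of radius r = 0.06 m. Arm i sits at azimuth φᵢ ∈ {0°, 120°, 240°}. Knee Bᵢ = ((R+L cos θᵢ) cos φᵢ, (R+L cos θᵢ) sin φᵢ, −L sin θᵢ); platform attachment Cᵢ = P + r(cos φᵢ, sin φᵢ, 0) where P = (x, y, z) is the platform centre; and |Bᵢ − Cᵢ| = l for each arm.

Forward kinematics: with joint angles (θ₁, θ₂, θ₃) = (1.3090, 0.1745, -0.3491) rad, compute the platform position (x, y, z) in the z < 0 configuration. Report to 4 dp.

arm 1 at φ=0.0°: e+L cos θ1 = 0.1718;  S1 = (0.1718, 0.0000, -0.1932)
φ2=120.0°: virtual centre (-0.1585, 0.2745, -0.0347), radius l
arm 3 at φ=240.0°: e+L cos θ3 = 0.3079;  S3 = (-0.1540, -0.2667, 0.0684)
eliminate P² terms by subtracting sphere 1 from 2 and 3
plane₁₂: -0.6605x+0.5490y+0.3169z = 0.0348
Cramer: x(z) = -0.0515+0.6427z;  y(z) = 0.0016+0.1959z
sphere 1 gives Az²+Bz+C=0 with A=1.4514, B=0.1001, C=-0.0425;  B²−4AC=0.2565;  roots -0.2089, 0.1400;  negative root z = -0.2089
x = -0.1857, y = -0.0394

(-0.1857, -0.0394, -0.2089)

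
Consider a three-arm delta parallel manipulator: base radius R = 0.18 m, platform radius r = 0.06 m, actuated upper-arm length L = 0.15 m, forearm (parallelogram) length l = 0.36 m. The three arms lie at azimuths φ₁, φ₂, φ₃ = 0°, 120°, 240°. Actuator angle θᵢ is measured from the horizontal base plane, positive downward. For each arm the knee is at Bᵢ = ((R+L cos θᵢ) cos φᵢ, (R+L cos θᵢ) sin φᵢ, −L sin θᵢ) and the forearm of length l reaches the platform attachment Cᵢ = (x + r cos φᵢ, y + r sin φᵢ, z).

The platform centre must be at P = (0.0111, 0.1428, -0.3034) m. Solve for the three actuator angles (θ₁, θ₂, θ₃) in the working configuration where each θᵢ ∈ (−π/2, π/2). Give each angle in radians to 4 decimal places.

θ₁ = 0.5234, θ₂ = -0.0871, θ₃ = 1.1343

rotate P by −φ1: (0.0111, 0.1428, -0.3034)
  e−x'=0.1089;  (l²−L²−(e−x')²−y'²−z²)/2L = -0.0573
  √(A²+B²)=0.3224;  θ1 = -1.2262+1.7496 ≈ 0.5234
φ2=120.0° → target in arm frame (0.1181, -0.0810)
  e−x'=0.0019;  (l²−L²−(e−x')²−y'²−z²)/2L = 0.0283
  γ=atan2(-0.3034,0.0019)=-1.5646;  ψ=arccos(0.0932)=1.4775;  θ2=γ+ψ≈-0.0871
φ3=240.0° → target in arm frame (-0.1292, -0.0618)
  A=0.2492, B=-0.3034, C=(l²−L²−A²−y'²−z²)/(2L)=-0.1696
  θ3 = atan2(B,A) + arccos(C/0.3926) = 1.1343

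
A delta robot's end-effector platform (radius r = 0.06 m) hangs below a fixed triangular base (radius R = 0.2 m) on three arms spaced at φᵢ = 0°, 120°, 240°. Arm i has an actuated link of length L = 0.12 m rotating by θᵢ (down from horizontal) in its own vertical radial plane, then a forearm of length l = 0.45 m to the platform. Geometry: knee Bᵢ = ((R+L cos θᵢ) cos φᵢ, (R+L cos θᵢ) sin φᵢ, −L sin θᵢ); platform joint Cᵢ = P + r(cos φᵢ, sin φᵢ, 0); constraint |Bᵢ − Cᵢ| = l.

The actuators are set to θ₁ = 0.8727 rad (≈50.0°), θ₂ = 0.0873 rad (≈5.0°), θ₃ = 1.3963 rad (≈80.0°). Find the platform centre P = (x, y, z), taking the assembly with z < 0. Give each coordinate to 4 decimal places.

(-0.0127, 0.1667, -0.4411)

arm 1 at φ=0.0°: ρ1 = 0.2171;  S1 = (0.2171, 0.0000, -0.0919)
arm 2 at φ=120.0°: ρ2 = 0.2595;  S2 = (-0.1298, 0.2248, -0.0105)
φ3=240.0°: virtual centre (-0.0804, -0.1393, -0.1182), radius l
subtract pairs → two planes through P
plane₁₂: -0.6938x+0.4495y+0.1629z = 0.0119
det = 0.4608;  x = 0.0082+0.0473z,  y = 0.0391+-0.2895z
sphere 1 gives Az²+Bz+C=0 with A=1.0860, B=0.1415, C=-0.1489;  B²−4AC=0.6667;  roots -0.4411, 0.3108;  negative root z = -0.4411
x = -0.0127, y = 0.1667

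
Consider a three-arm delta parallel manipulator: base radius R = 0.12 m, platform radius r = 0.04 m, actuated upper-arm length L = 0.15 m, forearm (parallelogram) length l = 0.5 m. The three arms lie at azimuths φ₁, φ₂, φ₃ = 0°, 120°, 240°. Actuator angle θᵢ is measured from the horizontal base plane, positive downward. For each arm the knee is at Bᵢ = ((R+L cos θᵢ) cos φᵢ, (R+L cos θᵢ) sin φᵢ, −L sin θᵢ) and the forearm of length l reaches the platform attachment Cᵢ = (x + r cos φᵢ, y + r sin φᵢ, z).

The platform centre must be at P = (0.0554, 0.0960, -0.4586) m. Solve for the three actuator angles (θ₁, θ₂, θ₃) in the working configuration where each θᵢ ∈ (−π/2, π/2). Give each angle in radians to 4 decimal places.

rotate P by −φ1: (0.0554, 0.0960, -0.4586)
  A=0.0246, B=-0.4586, C=(l²−L²−A²−y'²−z²)/(2L)=0.0245
  √(A²+B²)=0.4593;  θ1 = -1.5172+1.5173 ≈ 0.0001
arm 2 (φ=120.0°): x'=0.0554, y'=-0.0960
  A=0.0246, B=-0.4586, C=(l²−L²−A²−y'²−z²)/(2L)=0.0246
  √(A²+B²)=0.4593;  θ2 = -1.5173+1.5173 ≈ 0.0000
rotate P by −φ3: (-0.1108, 0.0000, -0.4586)
  A cos θ + B sin θ = C:  0.1908·cos θ + -0.4586·sin θ = -0.0641
  √(A²+B²)=0.4967;  θ3 = -1.1765+1.7002 ≈ 0.5238

θ₁ = 0.0001, θ₂ = 0.0000, θ₃ = 0.5238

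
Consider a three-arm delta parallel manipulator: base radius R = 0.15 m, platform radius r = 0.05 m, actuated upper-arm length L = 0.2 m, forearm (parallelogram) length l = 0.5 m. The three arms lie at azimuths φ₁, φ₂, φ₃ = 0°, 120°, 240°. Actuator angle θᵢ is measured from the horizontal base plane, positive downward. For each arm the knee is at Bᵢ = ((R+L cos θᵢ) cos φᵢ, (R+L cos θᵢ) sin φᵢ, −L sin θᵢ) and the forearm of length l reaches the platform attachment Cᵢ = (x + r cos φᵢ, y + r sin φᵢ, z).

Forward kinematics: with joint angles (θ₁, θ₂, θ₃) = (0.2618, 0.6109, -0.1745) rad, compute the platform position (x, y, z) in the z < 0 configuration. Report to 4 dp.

φ1=0.0°: virtual centre (0.2932, 0.0000, -0.0518), radius l
arm 2 at φ=120.0°: e+L cos θ2 = 0.2638;  centre 2 = (-0.1319, 0.2285, -0.1147)
centre 3 = (0.2970·cos240.0°, 0.2970·sin240.0°, 0.0347) = (-0.1485, -0.2572, 0.0347)
eliminate P² terms by subtracting sphere 1 from 2 and 3
plane₁₂: -0.8502x+0.4570y+-0.1259z = -0.0059
Cramer: x(z) = 0.0032+0.0170z;  y(z) = -0.0069+0.3071z
quadratic in z: (1.0946)z²+(0.0894)z+(-0.1632)=0, √Δ=0.8500 → z ∈ {-0.4291, 0.3474}; z = -0.4291 (taking z<0)
x = -0.0041, y = -0.1387

(-0.0041, -0.1387, -0.4291)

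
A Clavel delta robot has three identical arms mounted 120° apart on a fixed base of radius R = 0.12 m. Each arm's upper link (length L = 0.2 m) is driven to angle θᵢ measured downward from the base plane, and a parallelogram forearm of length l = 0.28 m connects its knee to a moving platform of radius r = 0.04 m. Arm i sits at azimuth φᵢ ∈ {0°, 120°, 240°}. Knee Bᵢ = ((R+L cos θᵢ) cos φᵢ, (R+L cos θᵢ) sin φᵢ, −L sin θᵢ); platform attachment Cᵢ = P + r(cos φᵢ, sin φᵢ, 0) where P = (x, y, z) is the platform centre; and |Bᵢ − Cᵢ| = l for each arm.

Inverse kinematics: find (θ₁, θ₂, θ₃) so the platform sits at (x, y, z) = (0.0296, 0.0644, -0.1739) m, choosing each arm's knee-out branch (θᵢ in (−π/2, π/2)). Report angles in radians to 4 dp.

θ₁ = 0.2618, θ₂ = 0.1746, θ₃ = 0.8725

arm 1 (φ=0.0°): x'=0.0296, y'=0.0644
  e−x'=0.0504;  (l²−L²−(e−x')²−y'²−z²)/2L = 0.0037
  √(A²+B²)=0.1811;  θ1 = -1.2887+1.5505 ≈ 0.2618
rotate P by −φ2: (0.0410, -0.0578, -0.1739)
  A=0.0390, B=-0.1739, C=(l²−L²−A²−y'²−z²)/(2L)=0.0082
  γ=atan2(-0.1739,0.0390)=-1.3500;  ψ=arccos(0.0462)=1.5246;  θ2=γ+ψ≈0.1746
rotate P by −φ3: (-0.0706, -0.0066, -0.1739)
  A cos θ + B sin θ = C:  0.1506·cos θ + -0.1739·sin θ = -0.0364
  √(A²+B²)=0.2300;  θ3 = -0.8572+1.7297 ≈ 0.8725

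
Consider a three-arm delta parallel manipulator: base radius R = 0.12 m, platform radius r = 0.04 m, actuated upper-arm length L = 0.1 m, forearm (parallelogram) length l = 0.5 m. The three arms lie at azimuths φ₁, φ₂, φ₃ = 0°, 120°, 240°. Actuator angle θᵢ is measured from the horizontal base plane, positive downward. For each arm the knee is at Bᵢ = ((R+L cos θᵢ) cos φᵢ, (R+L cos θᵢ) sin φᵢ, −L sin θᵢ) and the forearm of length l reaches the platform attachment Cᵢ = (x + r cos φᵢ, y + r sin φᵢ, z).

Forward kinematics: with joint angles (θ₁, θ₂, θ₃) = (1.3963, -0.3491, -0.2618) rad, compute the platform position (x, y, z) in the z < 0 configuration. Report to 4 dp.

(-0.3067, 0.0114, -0.3928)

φ1=0.0°: virtual centre (0.0974, 0.0000, -0.0985), radius l
arm 2 at φ=120.0°: ρ2 = 0.1740;  centre 2 = (-0.0870, 0.1507, 0.0342)
φ3=240.0°: virtual centre (-0.0883, -0.1529, 0.0259), radius l
|centre ₂|²−|centre ₁|² = 0.0123;  |centre ₃|²−|centre ₁|² = 0.0127
[-0.3687 0.3013 0.2654]·P = 0.0123;  [-0.3713 -0.3059 0.2487]·P = 0.0127
det = 0.2247;  x = -0.0337+0.6949z,  y = -0.0005+-0.0304z
into |P−centre ₁|² = l²: 1.4838z² + 0.0149z + -0.2231 = 0;  Δ = 1.3245;  z = -0.3928 or 0.3828 → z<0 root = -0.3928
x = -0.3067, y = 0.0114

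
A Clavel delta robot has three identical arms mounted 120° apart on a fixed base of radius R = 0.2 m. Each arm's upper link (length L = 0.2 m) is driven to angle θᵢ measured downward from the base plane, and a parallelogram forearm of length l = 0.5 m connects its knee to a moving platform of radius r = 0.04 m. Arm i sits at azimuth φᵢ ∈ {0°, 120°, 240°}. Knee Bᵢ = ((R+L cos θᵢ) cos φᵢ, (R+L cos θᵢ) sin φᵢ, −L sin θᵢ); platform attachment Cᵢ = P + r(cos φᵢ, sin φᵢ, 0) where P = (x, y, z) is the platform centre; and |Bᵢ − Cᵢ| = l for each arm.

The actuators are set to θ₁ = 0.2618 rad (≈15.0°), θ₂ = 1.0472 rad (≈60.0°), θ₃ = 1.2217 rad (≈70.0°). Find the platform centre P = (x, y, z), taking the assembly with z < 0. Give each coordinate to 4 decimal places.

(0.1783, 0.0367, -0.5188)

φ1=0.0°: virtual centre (0.3532, 0.0000, -0.0518), radius l
centre 2 = (0.2600·cos120.0°, 0.2600·sin120.0°, -0.1732) = (-0.1300, 0.2252, -0.1732)
centre 3 = (0.2284·cos240.0°, 0.2284·sin240.0°, -0.1879) = (-0.1142, -0.1978, -0.1879)
subtract pairs → two planes through P
[-0.9664 0.4503 -0.2429]·P = -0.0298;  [-0.9348 -0.3956 -0.2723]·P = -0.0399
Cramer: x(z) = 0.0371-0.2723z;  y(z) = 0.0133-0.0450z
into |P−centre ₁|² = l²: 1.0762z² + 0.2745z + -0.1472 = 0;  Δ = 0.7091;  z = -0.5188 or 0.2637 → z<0 root = -0.5188
x = 0.1783, y = 0.0367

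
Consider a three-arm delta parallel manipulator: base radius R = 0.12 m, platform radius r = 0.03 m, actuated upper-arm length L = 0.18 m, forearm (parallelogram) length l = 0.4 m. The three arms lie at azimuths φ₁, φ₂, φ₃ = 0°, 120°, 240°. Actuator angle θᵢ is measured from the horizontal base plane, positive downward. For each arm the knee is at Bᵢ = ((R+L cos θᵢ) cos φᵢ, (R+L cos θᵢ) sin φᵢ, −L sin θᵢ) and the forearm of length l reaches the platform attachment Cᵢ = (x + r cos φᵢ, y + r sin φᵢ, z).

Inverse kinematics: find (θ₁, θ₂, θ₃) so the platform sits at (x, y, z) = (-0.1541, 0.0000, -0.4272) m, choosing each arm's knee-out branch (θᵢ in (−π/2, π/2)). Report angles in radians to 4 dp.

φ1=0.0° → target in arm frame (-0.1541, 0.0000)
  A=0.2441, B=-0.4272, C=(l²−L²−A²−y'²−z²)/(2L)=-0.3180
  θ1 = atan2(B,A) + arccos(C/0.4920) = 1.2219
arm 2 (φ=120.0°): x'=0.0770, y'=0.1335
  A=0.0130, B=-0.4272, C=(l²−L²−A²−y'²−z²)/(2L)=-0.2024
  √(A²+B²)=0.4274;  θ2 = -1.5405+2.0642 ≈ 0.5237
arm 3 (φ=240.0°): x'=0.0771, y'=-0.1335
  A cos θ + B sin θ = C:  0.0129·cos θ + -0.4272·sin θ = -0.2024
  γ=atan2(-0.4272,0.0129)=-1.5405;  ψ=arccos(-0.4737)=2.0642;  θ3=γ+ψ≈0.5237

θ₁ = 1.2219, θ₂ = 0.5237, θ₃ = 0.5237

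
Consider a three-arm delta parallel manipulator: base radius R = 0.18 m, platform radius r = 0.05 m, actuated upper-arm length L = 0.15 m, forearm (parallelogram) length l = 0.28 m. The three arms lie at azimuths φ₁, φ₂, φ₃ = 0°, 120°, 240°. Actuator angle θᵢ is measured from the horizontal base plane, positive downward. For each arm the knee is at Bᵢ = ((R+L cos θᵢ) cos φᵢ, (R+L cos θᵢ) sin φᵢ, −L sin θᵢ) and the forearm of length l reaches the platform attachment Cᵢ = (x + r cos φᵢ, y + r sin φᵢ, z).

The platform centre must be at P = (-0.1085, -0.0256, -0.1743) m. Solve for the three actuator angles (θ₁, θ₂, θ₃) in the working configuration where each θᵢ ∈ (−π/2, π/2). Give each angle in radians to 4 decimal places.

rotate P by −φ1: (-0.1085, -0.0256, -0.1743)
  A=0.2385, B=-0.1743, C=(l²−L²−A²−y'²−z²)/(2L)=-0.1067
  θ1 = atan2(B,A) + arccos(C/0.2954) = 1.3093
φ2=120.0° → target in arm frame (0.0321, 0.1068)
  e−x'=0.0979;  (l²−L²−(e−x')²−y'²−z²)/2L = 0.0151
  θ2 = atan2(B,A) + arccos(C/0.1999) = 0.4362
φ3=240.0° → target in arm frame (0.0764, -0.0812)
  e−x'=0.0536;  (l²−L²−(e−x')²−y'²−z²)/2L = 0.0535
  θ3 = atan2(B,A) + arccos(C/0.1823) = 0.0002

θ₁ = 1.3093, θ₂ = 0.4362, θ₃ = 0.0002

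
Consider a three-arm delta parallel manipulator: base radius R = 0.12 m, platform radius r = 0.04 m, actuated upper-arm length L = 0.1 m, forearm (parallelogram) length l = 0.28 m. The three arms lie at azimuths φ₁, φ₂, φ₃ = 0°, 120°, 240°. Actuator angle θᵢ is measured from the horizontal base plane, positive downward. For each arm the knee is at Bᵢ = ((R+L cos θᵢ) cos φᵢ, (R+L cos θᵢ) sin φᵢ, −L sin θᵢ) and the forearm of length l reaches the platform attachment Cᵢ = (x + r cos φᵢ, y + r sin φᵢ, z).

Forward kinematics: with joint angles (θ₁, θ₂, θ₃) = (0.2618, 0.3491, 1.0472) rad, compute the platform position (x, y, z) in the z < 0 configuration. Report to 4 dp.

(0.0493, 0.0703, -0.2652)

arm 1 at φ=0.0°: e+L cos θ1 = 0.1766;  S1 = (0.1766, 0.0000, -0.0259)
S2 = (0.1740·cos120.0°, 0.1740·sin120.0°, -0.0342) = (-0.0870, 0.1507, -0.0342)
S3 = (0.1300·cos240.0°, 0.1300·sin240.0°, -0.0866) = (-0.0650, -0.1126, -0.0866)
|S₂|²−|S₁|² = -0.0004;  |S₃|²−|S₁|² = -0.0075
linear system: -0.5272x+0.3013y = -0.0004−-0.0166z; -0.4832x+-0.2252y = -0.0075−-0.1214z
Cramer: x(z) = 0.0089-0.1526z;  y(z) = 0.0141-0.2118z
sphere 1 gives Az²+Bz+C=0 with A=1.0682, B=0.0970, C=-0.0494;  B²−4AC=0.2205;  roots -0.2652, 0.1744;  negative root z = -0.2652
x = 0.0493, y = 0.0703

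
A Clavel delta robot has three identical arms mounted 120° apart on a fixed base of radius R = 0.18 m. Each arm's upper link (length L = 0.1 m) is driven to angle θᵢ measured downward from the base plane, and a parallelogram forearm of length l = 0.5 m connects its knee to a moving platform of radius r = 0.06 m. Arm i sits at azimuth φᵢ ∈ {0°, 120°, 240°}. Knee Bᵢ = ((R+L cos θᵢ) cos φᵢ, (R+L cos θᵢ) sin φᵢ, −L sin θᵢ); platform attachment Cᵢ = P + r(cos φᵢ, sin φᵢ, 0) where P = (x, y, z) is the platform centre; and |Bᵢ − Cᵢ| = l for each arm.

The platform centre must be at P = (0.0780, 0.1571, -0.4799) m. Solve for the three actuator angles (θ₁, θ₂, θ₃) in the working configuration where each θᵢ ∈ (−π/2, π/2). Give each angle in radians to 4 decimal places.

φ1=0.0° → target in arm frame (0.0780, 0.1571)
  A cos θ + B sin θ = C:  0.0420·cos θ + -0.4799·sin θ = -0.0837
  √(A²+B²)=0.4817;  θ1 = -1.4835+1.7455 ≈ 0.2620
arm 2 (φ=120.0°): x'=0.0971, y'=-0.1461
  A=0.0229, B=-0.4799, C=(l²−L²−A²−y'²−z²)/(2L)=-0.0609
  √(A²+B²)=0.4804;  θ2 = -1.5230+1.6979 ≈ 0.1748
arm 3 (φ=240.0°): x'=-0.1751, y'=-0.0110
  A=0.2951, B=-0.4799, C=(l²−L²−A²−y'²−z²)/(2L)=-0.3874
  θ3 = atan2(B,A) + arccos(C/0.5633) = 1.3095

θ₁ = 0.2620, θ₂ = 0.1748, θ₃ = 1.3095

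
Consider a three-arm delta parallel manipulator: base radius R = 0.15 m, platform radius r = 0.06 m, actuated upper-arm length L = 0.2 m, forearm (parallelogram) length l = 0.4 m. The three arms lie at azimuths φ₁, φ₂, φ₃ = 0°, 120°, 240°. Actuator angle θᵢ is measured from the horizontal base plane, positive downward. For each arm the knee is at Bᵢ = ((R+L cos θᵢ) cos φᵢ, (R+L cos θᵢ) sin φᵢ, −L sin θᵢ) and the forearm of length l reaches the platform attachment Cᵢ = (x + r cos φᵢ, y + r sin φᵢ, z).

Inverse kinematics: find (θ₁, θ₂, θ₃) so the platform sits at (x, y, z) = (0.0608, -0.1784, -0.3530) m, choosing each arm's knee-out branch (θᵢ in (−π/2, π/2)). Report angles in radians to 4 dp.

θ₁ = 0.3489, θ₂ = 1.1346, θ₃ = 0.0873

arm 1 (φ=0.0°): x'=0.0608, y'=-0.1784
  A cos θ + B sin θ = C:  0.0292·cos θ + -0.3530·sin θ = -0.0932
  √(A²+B²)=0.3542;  θ1 = -1.4883+1.8371 ≈ 0.3489
φ2=120.0° → target in arm frame (-0.1849, 0.0365)
  A=0.2749, B=-0.3530, C=(l²−L²−A²−y'²−z²)/(2L)=-0.2038
  θ2 = atan2(B,A) + arccos(C/0.4474) = 1.1346
arm 3 (φ=240.0°): x'=0.1241, y'=0.1419
  A cos θ + B sin θ = C:  -0.0341·cos θ + -0.3530·sin θ = -0.0647
  √(A²+B²)=0.3546;  θ3 = -1.6671+1.7544 ≈ 0.0873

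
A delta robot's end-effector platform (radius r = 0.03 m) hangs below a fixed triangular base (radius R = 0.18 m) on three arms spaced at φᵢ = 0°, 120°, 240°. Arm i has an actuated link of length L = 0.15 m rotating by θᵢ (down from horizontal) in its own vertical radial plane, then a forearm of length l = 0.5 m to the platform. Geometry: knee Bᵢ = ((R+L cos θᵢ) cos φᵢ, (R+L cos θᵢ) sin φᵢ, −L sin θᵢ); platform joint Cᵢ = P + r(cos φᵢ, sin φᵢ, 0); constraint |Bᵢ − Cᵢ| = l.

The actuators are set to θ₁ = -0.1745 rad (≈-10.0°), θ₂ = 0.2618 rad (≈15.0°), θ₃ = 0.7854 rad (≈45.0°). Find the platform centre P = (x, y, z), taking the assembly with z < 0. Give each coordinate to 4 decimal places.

(0.1079, 0.0772, -0.4300)

arm 1 at φ=0.0°: e+L cos θ1 = 0.2977;  O1 = (0.2977, 0.0000, 0.0260)
O2 = (0.2949·cos120.0°, 0.2949·sin120.0°, -0.0388) = (-0.1474, 0.2554, -0.0388)
arm 3 at φ=240.0°: e+L cos θ3 = 0.2561;  O3 = (-0.1280, -0.2218, -0.1061)
eliminate P² terms by subtracting sphere 1 from 2 and 3
linear system: -0.8903x+0.5108y = -0.0008−-0.1297z; -0.8515x+-0.4435y = -0.0125−-0.2642z
det = 0.8298;  x = 0.0081+-0.2320z,  y = 0.0125+-0.1504z
quadratic in z: (1.0764)z²+(0.0785)z+(-0.1653)=0, √Δ=0.8473 → z ∈ {-0.4300, 0.3571}; z = -0.4300 (taking z<0)
x = 0.1079, y = 0.0772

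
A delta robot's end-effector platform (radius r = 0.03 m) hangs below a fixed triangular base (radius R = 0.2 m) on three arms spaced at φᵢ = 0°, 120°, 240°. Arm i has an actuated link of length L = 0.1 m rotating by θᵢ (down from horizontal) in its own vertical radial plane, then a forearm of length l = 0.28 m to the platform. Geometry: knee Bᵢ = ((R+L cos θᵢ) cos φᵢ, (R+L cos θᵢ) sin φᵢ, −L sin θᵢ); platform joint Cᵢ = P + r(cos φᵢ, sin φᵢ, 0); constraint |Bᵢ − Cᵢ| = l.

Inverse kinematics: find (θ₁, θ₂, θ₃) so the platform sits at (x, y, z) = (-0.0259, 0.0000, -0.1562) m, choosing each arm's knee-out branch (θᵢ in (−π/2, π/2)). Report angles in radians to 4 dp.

φ1=0.0° → target in arm frame (-0.0259, 0.0000)
  A=0.1959, B=-0.1562, C=(l²−L²−A²−y'²−z²)/(2L)=0.0281
  γ=atan2(-0.1562,0.1959)=-0.6731;  ψ=arccos(0.1122)=1.4583;  θ1=γ+ψ≈0.7852
φ2=120.0° → target in arm frame (0.0129, 0.0224)
  A cos θ + B sin θ = C:  0.1571·cos θ + -0.1562·sin θ = 0.0942
  √(A²+B²)=0.2215;  θ2 = -0.7827+1.1317 ≈ 0.3490
rotate P by −φ3: (0.0130, -0.0224, -0.1562)
  e−x'=0.1570;  (l²−L²−(e−x')²−y'²−z²)/2L = 0.0942
  γ=atan2(-0.1562,0.1570)=-0.7827;  ψ=arccos(0.4251)=1.1317;  θ3=γ+ψ≈0.3490

θ₁ = 0.7852, θ₂ = 0.3490, θ₃ = 0.3490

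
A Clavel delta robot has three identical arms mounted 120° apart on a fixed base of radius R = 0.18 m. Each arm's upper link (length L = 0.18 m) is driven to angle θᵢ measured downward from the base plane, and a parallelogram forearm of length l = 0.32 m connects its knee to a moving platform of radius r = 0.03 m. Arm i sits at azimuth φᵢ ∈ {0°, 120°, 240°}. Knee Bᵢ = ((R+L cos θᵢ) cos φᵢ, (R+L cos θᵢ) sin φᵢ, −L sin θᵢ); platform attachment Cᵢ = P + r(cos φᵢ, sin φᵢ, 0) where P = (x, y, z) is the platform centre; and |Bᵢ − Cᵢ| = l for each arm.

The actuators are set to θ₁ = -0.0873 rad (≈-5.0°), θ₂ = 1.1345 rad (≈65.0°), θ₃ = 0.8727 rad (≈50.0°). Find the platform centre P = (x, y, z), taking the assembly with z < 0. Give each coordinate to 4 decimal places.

(0.1068, -0.0315, -0.2121)

centre 1 = (0.3293·cos0.0°, 0.3293·sin0.0°, 0.0157) = (0.3293, 0.0000, 0.0157)
centre 2 = (0.2261·cos120.0°, 0.2261·sin120.0°, -0.1631) = (-0.1130, 0.1958, -0.1631)
φ3=240.0°: virtual centre (-0.1328, -0.2301, -0.1379), radius l
|centre ₂|²−|centre ₁|² = -0.0310;  |centre ₃|²−|centre ₁|² = -0.0191
[-0.8847 0.3916 -0.3577]·P = -0.0310;  [-0.9243 -0.4602 -0.3072]·P = -0.0191
Cramer: x(z) = 0.0283-0.3704z;  y(z) = -0.0153+0.0765z
into |P−centre ₁|² = l²: 1.1431z² + 0.1893z + -0.0113 = 0;  Δ = 0.0874;  z = -0.2121 or 0.0465 → z<0 root = -0.2121
x = 0.1068, y = -0.0315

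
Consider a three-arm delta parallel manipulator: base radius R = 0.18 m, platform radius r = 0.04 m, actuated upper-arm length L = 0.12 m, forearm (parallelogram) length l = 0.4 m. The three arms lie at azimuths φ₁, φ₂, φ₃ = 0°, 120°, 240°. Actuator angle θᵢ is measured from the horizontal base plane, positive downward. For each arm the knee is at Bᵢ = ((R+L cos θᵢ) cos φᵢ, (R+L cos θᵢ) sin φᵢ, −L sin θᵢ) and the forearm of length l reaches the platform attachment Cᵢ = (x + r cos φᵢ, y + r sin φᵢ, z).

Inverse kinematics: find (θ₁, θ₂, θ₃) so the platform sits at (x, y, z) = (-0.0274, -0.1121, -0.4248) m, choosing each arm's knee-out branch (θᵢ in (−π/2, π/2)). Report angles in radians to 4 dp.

θ₁ = 1.1348, θ₂ = 1.3966, θ₃ = 0.4366

arm 1 (φ=0.0°): x'=-0.0274, y'=-0.1121
  e−x'=0.1674;  (l²−L²−(e−x')²−y'²−z²)/2L = -0.3144
  γ=atan2(-0.4248,0.1674)=-1.1954;  ψ=arccos(-0.6885)=2.3302;  θ1=γ+ψ≈1.1348
arm 2 (φ=120.0°): x'=-0.0834, y'=0.0798
  e−x'=0.2234;  (l²−L²−(e−x')²−y'²−z²)/2L = -0.3797
  γ=atan2(-0.4248,0.2234)=-1.0867;  ψ=arccos(-0.7910)=2.4833;  θ2=γ+ψ≈1.3966
rotate P by −φ3: (0.1108, 0.0323, -0.4248)
  A=0.0292, B=-0.4248, C=(l²−L²−A²−y'²−z²)/(2L)=-0.1531
  θ3 = atan2(B,A) + arccos(C/0.4258) = 0.4366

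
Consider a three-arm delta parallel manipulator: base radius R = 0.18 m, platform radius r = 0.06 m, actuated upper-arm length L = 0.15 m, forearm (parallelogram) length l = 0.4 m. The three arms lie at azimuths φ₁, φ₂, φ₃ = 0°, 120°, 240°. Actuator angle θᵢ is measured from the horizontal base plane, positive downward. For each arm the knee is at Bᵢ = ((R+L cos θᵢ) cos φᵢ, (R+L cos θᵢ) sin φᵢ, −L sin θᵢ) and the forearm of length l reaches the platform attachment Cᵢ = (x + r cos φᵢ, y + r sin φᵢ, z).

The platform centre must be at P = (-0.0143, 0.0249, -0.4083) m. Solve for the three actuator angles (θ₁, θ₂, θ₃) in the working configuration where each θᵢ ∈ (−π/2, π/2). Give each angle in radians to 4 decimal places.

φ1=0.0° → target in arm frame (-0.0143, 0.0249)
  A=0.1343, B=-0.4083, C=(l²−L²−A²−y'²−z²)/(2L)=-0.1596
  γ=atan2(-0.4083,0.1343)=-1.2530;  ψ=arccos(-0.3712)=1.9511;  θ1=γ+ψ≈0.6981
rotate P by −φ2: (0.0287, -0.0001, -0.4083)
  e−x'=0.0913;  (l²−L²−(e−x')²−y'²−z²)/2L = -0.1251
  θ2 = atan2(B,A) + arccos(C/0.4184) = 0.5237
rotate P by −φ3: (-0.0144, -0.0248, -0.4083)
  e−x'=0.1344;  (l²−L²−(e−x')²−y'²−z²)/2L = -0.1596
  θ3 = atan2(B,A) + arccos(C/0.4299) = 0.6985

θ₁ = 0.6981, θ₂ = 0.5237, θ₃ = 0.6985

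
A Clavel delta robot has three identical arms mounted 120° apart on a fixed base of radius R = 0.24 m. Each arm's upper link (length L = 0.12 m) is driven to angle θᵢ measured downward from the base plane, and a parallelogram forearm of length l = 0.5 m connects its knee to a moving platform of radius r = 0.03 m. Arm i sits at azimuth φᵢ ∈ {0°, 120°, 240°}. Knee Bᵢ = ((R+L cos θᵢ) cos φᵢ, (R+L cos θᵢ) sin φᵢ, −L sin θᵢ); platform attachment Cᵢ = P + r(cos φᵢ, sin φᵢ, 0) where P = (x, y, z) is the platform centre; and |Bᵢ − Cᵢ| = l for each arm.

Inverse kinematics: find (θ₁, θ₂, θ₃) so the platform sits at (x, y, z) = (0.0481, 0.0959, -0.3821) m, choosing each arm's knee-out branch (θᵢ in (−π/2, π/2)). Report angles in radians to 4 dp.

rotate P by −φ1: (0.0481, 0.0959, -0.3821)
  e−x'=0.1619;  (l²−L²−(e−x')²−y'²−z²)/2L = 0.2258
  θ1 = atan2(B,A) + arccos(C/0.4150) = -0.1745
arm 2 (φ=120.0°): x'=0.0590, y'=-0.0896
  A=0.1510, B=-0.3821, C=(l²−L²−A²−y'²−z²)/(2L)=0.2449
  √(A²+B²)=0.4109;  θ2 = -1.1945+0.9323 ≈ -0.2622
φ3=240.0° → target in arm frame (-0.1071, -0.0063)
  A=0.3171, B=-0.3821, C=(l²−L²−A²−y'²−z²)/(2L)=-0.0458
  θ3 = atan2(B,A) + arccos(C/0.4965) = 0.7851

θ₁ = -0.1745, θ₂ = -0.2622, θ₃ = 0.7851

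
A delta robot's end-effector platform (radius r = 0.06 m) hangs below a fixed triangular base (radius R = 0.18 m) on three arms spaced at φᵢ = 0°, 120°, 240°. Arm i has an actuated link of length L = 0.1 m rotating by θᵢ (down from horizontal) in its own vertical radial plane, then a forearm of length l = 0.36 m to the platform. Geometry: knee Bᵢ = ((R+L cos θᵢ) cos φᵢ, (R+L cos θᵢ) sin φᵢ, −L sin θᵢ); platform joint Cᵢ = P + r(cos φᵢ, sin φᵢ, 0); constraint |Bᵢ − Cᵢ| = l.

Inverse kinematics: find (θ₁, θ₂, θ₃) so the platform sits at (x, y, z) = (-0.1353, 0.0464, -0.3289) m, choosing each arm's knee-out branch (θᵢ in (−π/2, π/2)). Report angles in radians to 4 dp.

arm 1 (φ=0.0°): x'=-0.1353, y'=0.0464
  A=0.2553, B=-0.3289, C=(l²−L²−A²−y'²−z²)/(2L)=-0.2795
  θ1 = atan2(B,A) + arccos(C/0.4164) = 1.3961
arm 2 (φ=120.0°): x'=0.1078, y'=0.0940
  A cos θ + B sin θ = C:  0.0122·cos θ + -0.3289·sin θ = 0.0122
  γ=atan2(-0.3289,0.0122)=-1.5338;  ψ=arccos(0.0372)=1.5336;  θ2=γ+ψ≈-0.0002
rotate P by −φ3: (0.0275, -0.1404, -0.3289)
  A cos θ + B sin θ = C:  0.0925·cos θ + -0.3289·sin θ = -0.0842
  γ=atan2(-0.3289,0.0925)=-1.2965;  ψ=arccos(-0.2465)=1.8198;  θ3=γ+ψ≈0.5233

θ₁ = 1.3961, θ₂ = -0.0002, θ₃ = 0.5233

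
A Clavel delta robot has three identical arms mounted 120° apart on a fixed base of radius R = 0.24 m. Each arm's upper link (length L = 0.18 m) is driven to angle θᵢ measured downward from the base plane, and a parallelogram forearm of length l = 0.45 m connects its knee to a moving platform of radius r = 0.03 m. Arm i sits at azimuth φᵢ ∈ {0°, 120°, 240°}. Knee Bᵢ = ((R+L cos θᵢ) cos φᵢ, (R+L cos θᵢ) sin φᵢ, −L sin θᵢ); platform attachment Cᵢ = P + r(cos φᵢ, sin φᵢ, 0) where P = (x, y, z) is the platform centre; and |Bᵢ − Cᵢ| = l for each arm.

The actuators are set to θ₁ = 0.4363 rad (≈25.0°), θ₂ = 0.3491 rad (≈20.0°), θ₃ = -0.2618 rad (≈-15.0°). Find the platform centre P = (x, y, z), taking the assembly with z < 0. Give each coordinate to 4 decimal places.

(-0.0347, -0.0441, -0.2611)

φ1=0.0°: virtual centre (0.3731, 0.0000, -0.0761), radius l
φ2=120.0°: virtual centre (-0.1896, 0.3283, -0.0616), radius l
arm 3 at φ=240.0°: (R−r)+L cos θ3 = 0.3839;  S3 = (-0.1919, -0.3324, 0.0466)
subtract pairs → two planes through P
[-1.1254 0.6567 0.0290]·P = 0.0025;  [-1.1301 -0.6649 0.2453]·P = 0.0045
Cramer: x(z) = -0.0031+0.1210z;  y(z) = -0.0015+0.1632z
sphere 1 gives Az²+Bz+C=0 with A=1.0413, B=0.0606, C=-0.0551;  B²−4AC=0.2334;  roots -0.2611, 0.2029;  negative root z = -0.2611
x = -0.0347, y = -0.0441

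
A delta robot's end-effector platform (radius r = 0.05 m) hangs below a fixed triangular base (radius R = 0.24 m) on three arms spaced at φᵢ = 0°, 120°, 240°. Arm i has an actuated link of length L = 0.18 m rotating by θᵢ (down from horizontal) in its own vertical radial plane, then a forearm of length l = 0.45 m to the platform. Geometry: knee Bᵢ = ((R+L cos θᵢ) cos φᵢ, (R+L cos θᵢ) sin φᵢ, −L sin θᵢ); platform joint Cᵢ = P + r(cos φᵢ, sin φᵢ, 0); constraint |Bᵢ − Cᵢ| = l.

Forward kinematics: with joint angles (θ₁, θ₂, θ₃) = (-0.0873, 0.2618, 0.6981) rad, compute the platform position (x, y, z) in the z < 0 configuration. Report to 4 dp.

O1 = (0.3693·cos0.0°, 0.3693·sin0.0°, 0.0157) = (0.3693, 0.0000, 0.0157)
arm 2 at φ=120.0°: ρ2 = 0.3639;  O2 = (-0.1819, 0.3151, -0.0466)
arm 3 at φ=240.0°: ρ3 = 0.3279;  O3 = (-0.1639, -0.2840, -0.1157)
|O₂|²−|O₁|² = -0.0021;  |O₃|²−|O₁|² = -0.0157
plane₁₂: -1.1025x+0.6302y+-0.1246z = -0.0021
det = 1.2983;  x = 0.0085+-0.1821z,  y = 0.0117+-0.1208z
quadratic in z: (1.0477)z²+(0.0972)z+(-0.0720)=0, √Δ=0.5577 → z ∈ {-0.3125, 0.2198}; z = -0.3125 (taking z<0)
x = 0.0654, y = 0.0494

(0.0654, 0.0494, -0.3125)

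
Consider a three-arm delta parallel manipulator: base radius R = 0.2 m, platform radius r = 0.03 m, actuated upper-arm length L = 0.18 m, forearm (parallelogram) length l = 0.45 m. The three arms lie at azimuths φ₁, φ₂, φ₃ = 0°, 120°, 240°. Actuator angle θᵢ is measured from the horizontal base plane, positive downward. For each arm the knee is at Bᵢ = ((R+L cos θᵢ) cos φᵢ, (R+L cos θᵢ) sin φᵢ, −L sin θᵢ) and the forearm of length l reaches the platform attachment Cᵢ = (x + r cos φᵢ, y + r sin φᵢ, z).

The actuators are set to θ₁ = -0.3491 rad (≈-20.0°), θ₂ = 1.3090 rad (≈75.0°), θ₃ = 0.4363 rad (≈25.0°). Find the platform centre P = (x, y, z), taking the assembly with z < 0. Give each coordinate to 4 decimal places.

(0.1672, -0.1305, -0.3333)

arm 1 at φ=0.0°: (R−r)+L cos θ1 = 0.3391;  O1 = (0.3391, 0.0000, 0.0616)
O2 = (0.2166·cos120.0°, 0.2166·sin120.0°, -0.1739) = (-0.1083, 0.1876, -0.1739)
O3 = (0.3331·cos240.0°, 0.3331·sin240.0°, -0.0761) = (-0.1666, -0.2885, -0.0761)
eliminate P² terms by subtracting sphere 1 from 2 and 3
linear system: -0.8949x+0.3751y = -0.0417−-0.4709z; -1.0114x+-0.5770y = -0.0020−-0.2753z
Cramer: x(z) = 0.0277-0.4186z;  y(z) = -0.0450+0.2567z
into |P−O₁|² = l²: 1.2411z² + 0.1145z + -0.0997 = 0;  Δ = 0.5080;  z = -0.3333 or 0.2410 → z<0 root = -0.3333
x = 0.1672, y = -0.1305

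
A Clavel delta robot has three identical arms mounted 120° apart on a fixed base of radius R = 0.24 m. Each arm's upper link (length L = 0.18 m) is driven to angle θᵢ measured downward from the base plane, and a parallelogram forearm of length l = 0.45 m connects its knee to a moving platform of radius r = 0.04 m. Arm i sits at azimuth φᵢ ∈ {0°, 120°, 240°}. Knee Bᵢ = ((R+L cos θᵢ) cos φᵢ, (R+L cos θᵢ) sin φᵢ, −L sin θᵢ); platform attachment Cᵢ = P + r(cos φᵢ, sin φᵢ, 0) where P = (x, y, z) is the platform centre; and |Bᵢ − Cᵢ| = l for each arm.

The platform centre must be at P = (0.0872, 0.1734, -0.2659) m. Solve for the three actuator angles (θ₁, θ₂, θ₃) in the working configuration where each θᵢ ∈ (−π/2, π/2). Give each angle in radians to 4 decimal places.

φ1=0.0° → target in arm frame (0.0872, 0.1734)
  e−x'=0.1128;  (l²−L²−(e−x')²−y'²−z²)/2L = 0.1572
  γ=atan2(-0.2659,0.1128)=-1.1696;  ψ=arccos(0.5444)=0.9951;  θ1=γ+ψ≈-0.1744
arm 2 (φ=120.0°): x'=0.1066, y'=-0.1622
  A cos θ + B sin θ = C:  0.0934·cos θ + -0.2659·sin θ = 0.1788
  θ2 = atan2(B,A) + arccos(C/0.2818) = -0.3492
arm 3 (φ=240.0°): x'=-0.1938, y'=-0.0112
  A=0.3938, B=-0.2659, C=(l²−L²−A²−y'²−z²)/(2L)=-0.1549
  θ3 = atan2(B,A) + arccos(C/0.4751) = 1.3091

θ₁ = -0.1744, θ₂ = -0.3492, θ₃ = 1.3091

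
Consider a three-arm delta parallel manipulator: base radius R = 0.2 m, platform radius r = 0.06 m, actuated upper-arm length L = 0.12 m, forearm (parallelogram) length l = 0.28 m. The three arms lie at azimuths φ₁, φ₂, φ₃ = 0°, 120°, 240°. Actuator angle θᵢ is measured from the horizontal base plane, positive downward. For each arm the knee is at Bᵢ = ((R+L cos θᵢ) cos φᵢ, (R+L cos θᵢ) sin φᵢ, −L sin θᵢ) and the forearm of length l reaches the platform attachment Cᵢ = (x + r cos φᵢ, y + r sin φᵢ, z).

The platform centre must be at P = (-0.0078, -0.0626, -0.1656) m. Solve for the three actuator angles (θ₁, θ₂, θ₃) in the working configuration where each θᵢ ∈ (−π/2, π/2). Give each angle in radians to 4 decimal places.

θ₁ = 0.5243, θ₂ = 0.8727, θ₃ = -0.2618

arm 1 (φ=0.0°): x'=-0.0078, y'=-0.0626
  e−x'=0.1478;  (l²−L²−(e−x')²−y'²−z²)/2L = 0.0451
  γ=atan2(-0.1656,0.1478)=-0.8421;  ψ=arccos(0.2030)=1.3664;  θ1=γ+ψ≈0.5243
arm 2 (φ=120.0°): x'=-0.0503, y'=0.0381
  A=0.1903, B=-0.1656, C=(l²−L²−A²−y'²−z²)/(2L)=-0.0045
  √(A²+B²)=0.2523;  θ2 = -0.7161+1.5888 ≈ 0.8727
rotate P by −φ3: (0.0581, 0.0245, -0.1656)
  A cos θ + B sin θ = C:  0.0819·cos θ + -0.1656·sin θ = 0.1220
  θ3 = atan2(B,A) + arccos(C/0.1847) = -0.2618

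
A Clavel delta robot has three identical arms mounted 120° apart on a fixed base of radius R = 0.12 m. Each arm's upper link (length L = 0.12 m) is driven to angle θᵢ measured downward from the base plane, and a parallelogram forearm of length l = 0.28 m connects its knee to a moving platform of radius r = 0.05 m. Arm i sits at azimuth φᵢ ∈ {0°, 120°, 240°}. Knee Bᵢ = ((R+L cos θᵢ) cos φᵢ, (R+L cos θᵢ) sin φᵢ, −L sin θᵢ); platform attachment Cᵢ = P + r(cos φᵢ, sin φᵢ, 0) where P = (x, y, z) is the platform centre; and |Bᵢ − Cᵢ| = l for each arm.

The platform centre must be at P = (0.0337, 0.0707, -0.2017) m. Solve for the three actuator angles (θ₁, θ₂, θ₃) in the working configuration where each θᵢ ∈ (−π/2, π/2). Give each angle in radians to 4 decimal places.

rotate P by −φ1: (0.0337, 0.0707, -0.2017)
  A cos θ + B sin θ = C:  0.0363·cos θ + -0.2017·sin θ = 0.0708
  θ1 = atan2(B,A) + arccos(C/0.2049) = -0.1749
φ2=120.0° → target in arm frame (0.0444, -0.0645)
  A cos θ + B sin θ = C:  0.0256·cos θ + -0.2017·sin θ = 0.0771
  θ2 = atan2(B,A) + arccos(C/0.2033) = -0.2624
φ3=240.0° → target in arm frame (-0.0781, -0.0062)
  A cos θ + B sin θ = C:  0.1481·cos θ + -0.2017·sin θ = 0.0056
  γ=atan2(-0.2017,0.1481)=-0.9375;  ψ=arccos(0.0225)=1.5483;  θ3=γ+ψ≈0.6108

θ₁ = -0.1749, θ₂ = -0.2624, θ₃ = 0.6108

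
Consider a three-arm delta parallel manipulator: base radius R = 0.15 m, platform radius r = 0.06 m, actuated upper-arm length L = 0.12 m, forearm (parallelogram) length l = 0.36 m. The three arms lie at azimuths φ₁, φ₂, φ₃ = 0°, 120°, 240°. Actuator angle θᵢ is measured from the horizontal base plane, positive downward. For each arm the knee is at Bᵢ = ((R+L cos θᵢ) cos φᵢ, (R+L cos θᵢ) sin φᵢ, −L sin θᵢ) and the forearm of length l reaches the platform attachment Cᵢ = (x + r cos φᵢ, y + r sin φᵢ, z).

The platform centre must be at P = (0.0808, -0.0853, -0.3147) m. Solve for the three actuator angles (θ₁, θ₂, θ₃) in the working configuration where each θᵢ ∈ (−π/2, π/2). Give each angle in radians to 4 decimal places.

θ₁ = -0.0875, θ₂ = 0.8723, θ₃ = 0.1740

φ1=0.0° → target in arm frame (0.0808, -0.0853)
  A cos θ + B sin θ = C:  0.0092·cos θ + -0.3147·sin θ = 0.0367
  θ1 = atan2(B,A) + arccos(C/0.3148) = -0.0875
φ2=120.0° → target in arm frame (-0.1143, -0.0273)
  A=0.2043, B=-0.3147, C=(l²−L²−A²−y'²−z²)/(2L)=-0.1096
  √(A²+B²)=0.3752;  θ2 = -0.9951+1.8673 ≈ 0.8723
arm 3 (φ=240.0°): x'=0.0335, y'=0.1126
  A=0.0565, B=-0.3147, C=(l²−L²−A²−y'²−z²)/(2L)=0.0012
  γ=atan2(-0.3147,0.0565)=-1.3931;  ψ=arccos(0.0037)=1.5671;  θ3=γ+ψ≈0.1740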